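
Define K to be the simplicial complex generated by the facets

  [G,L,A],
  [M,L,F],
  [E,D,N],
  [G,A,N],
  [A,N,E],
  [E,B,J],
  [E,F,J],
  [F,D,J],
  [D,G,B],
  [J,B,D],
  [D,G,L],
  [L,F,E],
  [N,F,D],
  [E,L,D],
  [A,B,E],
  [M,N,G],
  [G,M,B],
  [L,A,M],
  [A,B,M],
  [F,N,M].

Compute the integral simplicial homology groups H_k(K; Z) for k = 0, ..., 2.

Take the total order A < B < D < E < F < G < J < L < M < N on the vertex set. Then K (dimension 2) consists of the simplices:

  0-simplices (10): A, B, D, E, F, G, J, L, M, N
  1-simplices (30): AB, AE, AG, AL, AM, AN, BD, BE, BG, BJ, BM, DE, DF, DG, DJ, DL, DN, EF, EJ, EL, EN, FJ, FL, FM, FN, GL, GM, GN, LM, MN
  2-simplices (20): ABE, ABM, AEN, AGL, AGN, ALM, BDG, BDJ, BEJ, BGM, DEL, DEN, DFJ, DFN, DGL, EFJ, EFL, FLM, FMN, GMN

so the chain groups are C_0 ≅ Z^10, C_1 ≅ Z^30, C_2 ≅ Z^20.

The boundary map ∂_1: C_1 → C_0 is given by ∂[p,q] = [q] − [p].
The 10×30 boundary matrix has rank 9 and Smith normal form diag(1,1,1,1,1,1,1,1,1).

The boundary map ∂_2: C_2 → C_1 sends each 2-simplex [p,q,r] to [q,r] − [p,r] + [p,q]. For instance
  ∂BDJ = DJ − BJ + BD,
  ∂DFJ = FJ − DJ + DF.
The resulting 30×20 matrix has rank 20, and its Smith normal form has invariant factors (1,1,1,1,1,1,1,1,1,1,1,1,1,1,1,1,1,1,1,2).

Now H_k = ker ∂_k / im ∂_{k+1}, so:

  H_0: rank C_0 − rank ∂_1 = 10 − 9 = 1, and the invariant factors of ∂_1 are all 1, so H_0 = Z.
  H_1: rank ker ∂_1 − rank ∂_2 = (30 − 9) − 20 = 1, and ∂_2 has invariant factor 2 > 1, so H_1 = Z ⊕ Z/2Z.
  H_2: rank ker ∂_2 − rank ∂_3 = (20 − 20) − 0 = 0, and there is no ∂_3, so H_2 = 0.

As a check, the Euler characteristic is 10 − 30 + 20 = 0, which agrees with 1 − 1 + 0 = 0.

H_0 ≅ Z,  H_1 ≅ Z ⊕ Z/2Z,  H_2 = 0.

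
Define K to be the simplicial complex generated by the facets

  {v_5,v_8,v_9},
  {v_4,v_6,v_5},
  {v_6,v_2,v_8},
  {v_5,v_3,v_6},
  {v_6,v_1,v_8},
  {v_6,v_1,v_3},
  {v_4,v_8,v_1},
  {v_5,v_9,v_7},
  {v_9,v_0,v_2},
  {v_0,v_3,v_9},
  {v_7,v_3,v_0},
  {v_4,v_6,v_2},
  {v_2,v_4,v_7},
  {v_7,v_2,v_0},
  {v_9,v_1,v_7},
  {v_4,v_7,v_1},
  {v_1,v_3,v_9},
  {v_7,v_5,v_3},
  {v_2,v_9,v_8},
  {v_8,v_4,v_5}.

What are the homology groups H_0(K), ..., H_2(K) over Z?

K has 10 vertices, 30 edges, 20 triangles.
rank ∂_0 = 0, rank ∂_1 = 9 ⇒ b_0 = 10 − 0 − 9 = 1; all invariant factors of ∂_1 are 1 so no torsion. So H_0 ≅ Z.
rank ∂_1 = 9, rank ∂_2 = 20 ⇒ b_1 = 30 − 9 − 20 = 1; ∂_2 has invariant factor(s) [2] giving torsion. So H_1 ≅ Z × Z/2.
rank ∂_2 = 20, rank ∂_3 = 0 ⇒ b_2 = 20 − 20 − 0 = 0. So H_2 ≅ 0.

H_0 = Z,  H_1 = Z × Z/2,  H_2 = 0.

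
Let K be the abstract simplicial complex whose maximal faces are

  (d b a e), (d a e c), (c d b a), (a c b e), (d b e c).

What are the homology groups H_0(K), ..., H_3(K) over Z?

Order the vertices as a < b < c < d < e. Listing each simplex with vertices in this order, K has dimension 3 with simplices:

  0-simplices (5): a, b, c, d, e
  1-simplices (10): ab, ac, ad, ae, bc, bd, be, cd, ce, de
  2-simplices (10): abc, abd, abe, acd, ace, ade, bcd, bce, bde, cde
  3-simplices (5): abcd, abce, abde, acde, bcde

Hence C_0 ≅ Z^5, C_1 ≅ Z^10, C_2 ≅ Z^10, C_3 ≅ Z^5.

The boundary map ∂_1: C_1 → C_0 maps an edge to its endpoints' difference, ∂[p,q] = q − p.
As a 5×10 matrix over Z this has rank 4, with invariant factors (1,1,1,1).

Boundary ∂_2: C_2 → C_1 sends each 2-simplex [p,q,r] to [q,r] − [p,r] + [p,q]. For instance
  ∂ade = de − ae + ad,
  ∂bce = ce − be + bc.
The 10×10 boundary matrix has rank 6 and Smith normal form diag(1,1,1,1,1,1).

∂_3: C_3 → C_2 sends each 3-simplex σ to the alternating sum Σ_i (−1)^i (σ with its i-th vertex removed). For instance
  ∂bcde = cde − bde + bce − bcd,
  ∂abcd = bcd − acd + abd − abc.
The resulting 10×5 matrix has rank 4, and its Smith normal form has invariant factors (1,1,1,1).

Computing H_k = (kernel of ∂_k) / (image of ∂_{k+1}):

  H_0: rank C_0 − rank ∂_1 = 5 − 4 = 1, and the invariant factors of ∂_1 are all 1, so H_0 = Z.
  H_1: rank ker ∂_1 − rank ∂_2 = (10 − 4) − 6 = 0, and the invariant factors of ∂_2 are all 1, so H_1 = 0.
  H_2: rank ker ∂_2 − rank ∂_3 = (10 − 6) − 4 = 0, and the invariant factors of ∂_3 are all 1, so H_2 = 0.
  H_3: rank ker ∂_3 − rank ∂_4 = (5 − 4) − 0 = 1, and there is no ∂_4, so H_3 = Z.

H_0 = Z,  H_1 = 0,  H_2 = 0,  H_3 = Z.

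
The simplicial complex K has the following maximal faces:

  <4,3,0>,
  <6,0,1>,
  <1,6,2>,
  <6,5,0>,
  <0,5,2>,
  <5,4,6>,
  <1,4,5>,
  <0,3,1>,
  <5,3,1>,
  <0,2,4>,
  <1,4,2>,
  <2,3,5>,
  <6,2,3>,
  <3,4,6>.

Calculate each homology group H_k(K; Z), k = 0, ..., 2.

Order the vertices as 0 < 1 < 2 < 3 < 4 < 5 < 6. Listing each simplex with vertices in this order, K has dimension 2 with simplices:

  0-simplices (7): [0], [1], [2], [3], [4], [5], [6]
  1-simplices (21): [0,1], [0,2], [0,3], [0,4], [0,5], [0,6], [1,2], [1,3], [1,4], [1,5], [1,6], [2,3], [2,4], [2,5], [2,6], [3,4], [3,5], [3,6], [4,5], [4,6], [5,6]
  2-simplices (14): [0,1,3], [0,1,6], [0,2,4], [0,2,5], [0,3,4], [0,5,6], [1,2,4], [1,2,6], [1,3,5], [1,4,5], [2,3,5], [2,3,6], [3,4,6], [4,5,6]

Hence C_0 ≅ Z^7, C_1 ≅ Z^21, C_2 ≅ Z^14.

∂_1: C_1 → C_0 sends each edge [p,q] (with p < q) to q − p. For instance
  ∂[5,6] = [6] − [5].
The resulting 7×21 matrix has rank 6, and its Smith normal form has invariant factors (1,1,1,1,1,1).

∂_2: C_2 → C_1 sends each 2-simplex [p,q,r] to [q,r] − [p,r] + [p,q]. For instance
  ∂[0,2,5] = [2,5] − [0,5] + [0,2],
  ∂[0,1,6] = [1,6] − [0,6] + [0,1].
As a 21×14 matrix over Z this has rank 13, with invariant factors (1,1,1,1,1,1,1,1,1,1,1,1,1).

Reading off H_k = ker ∂_k / im ∂_{k+1}:

  H_0: rank C_0 − rank ∂_1 = 7 − 6 = 1, and the invariant factors of ∂_1 are all 1, so H_0 = Z.
  H_1: rank ker ∂_1 − rank ∂_2 = (21 − 6) − 13 = 2, and the invariant factors of ∂_2 are all 1, so H_1 = Z^2.
  H_2: rank ker ∂_2 − rank ∂_3 = (14 − 13) − 0 = 1, and there is no ∂_3, so H_2 = Z.

As a check, the Euler characteristic is 7 − 21 + 14 = 0, which agrees with 1 − 2 + 1 = 0.

H_0 = Z,  H_1 = Z^2,  H_2 = Z.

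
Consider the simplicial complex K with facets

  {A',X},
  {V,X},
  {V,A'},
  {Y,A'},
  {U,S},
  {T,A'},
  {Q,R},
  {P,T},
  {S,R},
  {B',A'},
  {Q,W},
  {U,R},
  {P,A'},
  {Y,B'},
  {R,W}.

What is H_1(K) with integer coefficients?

H_1 = Z^5.

K has 12 vertices, 15 edges.
rank ∂_1 = 10, rank ∂_2 = 0 ⇒ b_1 = 15 − 10 − 0 = 5. So H_1 = Z^5.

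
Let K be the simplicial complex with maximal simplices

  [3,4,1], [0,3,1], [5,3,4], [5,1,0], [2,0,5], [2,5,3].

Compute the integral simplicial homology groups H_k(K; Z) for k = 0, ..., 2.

Fix the vertex order 0 < 1 < 2 < 3 < 4 < 5 and write every simplex with vertices in increasing order. Then dim K = 2 and the simplices of K are:

  0-simplices (6): [0], [1], [2], [3], [4], [5]
  1-simplices (12): [0,1], [0,2], [0,3], [0,5], [1,3], [1,4], [1,5], [2,3], [2,5], [3,4], [3,5], [4,5]
  2-simplices (6): [0,1,3], [0,1,5], [0,2,5], [1,3,4], [2,3,5], [3,4,5]

Hence C_0 ≅ Z^6, C_1 ≅ Z^12, C_2 ≅ Z^6.

∂_1: C_1 → C_0 maps an edge to its endpoints' difference, ∂[p,q] = q − p. For instance
  ∂[2,3] = [3] − [2].
As a 6×12 matrix over Z this has rank 5, with invariant factors (1,1,1,1,1).

Boundary ∂_2: C_2 → C_1 maps a triangle to the signed sum of its edges. For instance
  ∂[1,3,4] = [3,4] − [1,4] + [1,3],
  ∂[0,1,5] = [1,5] − [0,5] + [0,1].
The 12×6 boundary matrix has rank 6 and Smith normal form diag(1,1,1,1,1,1).

From H_k ≅ ker(∂_k) / im(∂_{k+1}) we obtain:

  H_0: rank C_0 − rank ∂_1 = 6 − 5 = 1, and the invariant factors of ∂_1 are all 1, so H_0 ≅ Z.
  H_1: rank ker ∂_1 − rank ∂_2 = (12 − 5) − 6 = 1, and the invariant factors of ∂_2 are all 1, so H_1 ≅ Z.
  H_2: rank ker ∂_2 − rank ∂_3 = (6 − 6) − 0 = 0, and there is no ∂_3, so H_2 ≅ 0.

H_0 = Z,  H_1 = Z,  H_2 = 0.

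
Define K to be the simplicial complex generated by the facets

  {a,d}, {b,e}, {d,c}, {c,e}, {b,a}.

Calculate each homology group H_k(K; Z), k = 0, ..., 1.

K has 5 vertices, 5 edges.
rank ∂_0 = 0, rank ∂_1 = 4 ⇒ b_0 = 5 − 0 − 4 = 1; all invariant factors of ∂_1 are 1 so no torsion. So H_0 ≅ Z.
rank ∂_1 = 4, rank ∂_2 = 0 ⇒ b_1 = 5 − 4 − 0 = 1. So H_1 ≅ Z.

H_0 = Z,  H_1 = Z.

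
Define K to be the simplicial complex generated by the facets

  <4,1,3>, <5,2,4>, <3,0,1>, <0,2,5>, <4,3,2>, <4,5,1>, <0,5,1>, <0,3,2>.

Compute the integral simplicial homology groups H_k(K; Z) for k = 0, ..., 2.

We work with the vertex ordering 0 < 1 < 2 < 3 < 4 < 5. The simplices of K, each written with vertices in increasing order, are:

  0-simplices (6): [0], [1], [2], [3], [4], [5]
  1-simplices (12): [0,1], [0,2], [0,3], [0,5], [1,3], [1,4], [1,5], [2,3], [2,4], [2,5], [3,4], [4,5]
  2-simplices (8): [0,1,3], [0,1,5], [0,2,3], [0,2,5], [1,3,4], [1,4,5], [2,3,4], [2,4,5]

giving chain groups C_0 ≅ Z^6, C_1 ≅ Z^12, C_2 ≅ Z^8.

The boundary map ∂_1: C_1 → C_0 maps an edge to its endpoints' difference, ∂[p,q] = q − p. For instance
  ∂[2,4] = [4] − [2].
The resulting 6×12 matrix has rank 5, and its Smith normal form has invariant factors (1,1,1,1,1).

The boundary map ∂_2: C_2 → C_1 sends each 2-simplex [p,q,r] to [q,r] − [p,r] + [p,q]. For instance
  ∂[0,1,5] = [1,5] − [0,5] + [0,1],
  ∂[0,2,3] = [2,3] − [0,3] + [0,2].
The 12×8 boundary matrix has rank 7 and Smith normal form diag(1,1,1,1,1,1,1).

From H_k ≅ ker(∂_k) / im(∂_{k+1}) we obtain:

  H_0: rank C_0 − rank ∂_1 = 6 − 5 = 1, and the invariant factors of ∂_1 are all 1, so H_0 ≅ Z.
  H_1: rank ker ∂_1 − rank ∂_2 = (12 − 5) − 7 = 0, and the invariant factors of ∂_2 are all 1, so H_1 ≅ 0.
  H_2: rank ker ∂_2 − rank ∂_3 = (8 − 7) − 0 = 1, and there is no ∂_3, so H_2 ≅ Z.

H_0 ≅ Z,  H_1 = 0,  H_2 ≅ Z.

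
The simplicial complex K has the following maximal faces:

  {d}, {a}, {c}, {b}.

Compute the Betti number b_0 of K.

b_0 = 4.

We work with the vertex ordering a < b < c < d. The simplices of K, each written with vertices in increasing order, are:

  0-simplices (4): a, b, c, d

giving chain groups C_0 ≅ Z^4.

Computing H_k = (kernel of ∂_k) / (image of ∂_{k+1}):

  H_0: rank C_0 − rank ∂_1 = 4 − 0 = 4, and there is no ∂_1, so H_0 ≅ Z^4.

(K is a triangulation of a set of 4 points.)

Hence the Betti numbers are b_0 = 4.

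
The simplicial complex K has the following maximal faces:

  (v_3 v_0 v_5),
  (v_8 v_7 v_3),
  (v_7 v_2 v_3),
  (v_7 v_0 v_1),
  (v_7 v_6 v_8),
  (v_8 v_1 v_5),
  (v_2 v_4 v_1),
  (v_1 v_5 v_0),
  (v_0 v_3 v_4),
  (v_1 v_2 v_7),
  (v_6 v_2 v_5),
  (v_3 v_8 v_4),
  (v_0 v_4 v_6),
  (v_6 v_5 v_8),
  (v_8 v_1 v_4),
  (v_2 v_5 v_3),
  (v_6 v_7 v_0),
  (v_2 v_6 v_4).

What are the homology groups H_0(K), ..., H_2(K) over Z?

Order the vertices as v_0 < v_1 < v_2 < v_3 < v_4 < v_5 < v_6 < v_7 < v_8. Listing each simplex with vertices in this order, K has dimension 2 with simplices:

  0-simplices (9): [v_0], [v_1], [v_2], [v_3], [v_4], [v_5], [v_6], [v_7], [v_8]
  1-simplices (27): (27 of them)
  2-simplices (18): (18 of them)

Hence C_0 ≅ Z^9, C_1 ≅ Z^27, C_2 ≅ Z^18.

Boundary ∂_1: C_1 → C_0 is given by ∂[p,q] = [q] − [p].
The resulting 9×27 matrix has rank 8, and its Smith normal form has invariant factors (1,1,1,1,1,1,1,1).

Boundary ∂_2: C_2 → C_1 maps a triangle to the signed sum of its edges. For instance
  ∂[v_2,v_4,v_6] = [v_4,v_6] − [v_2,v_6] + [v_2,v_4],
  ∂[v_1,v_2,v_4] = [v_2,v_4] − [v_1,v_4] + [v_1,v_2].
As a 27×18 matrix over Z this has rank 17, with invariant factors (1,1,1,1,1,1,1,1,1,1,1,1,1,1,1,1,1).

Now H_k = ker ∂_k / im ∂_{k+1}, so:

  H_0: rank C_0 − rank ∂_1 = 9 − 8 = 1, and the invariant factors of ∂_1 are all 1, so H_0 = Z.
  H_1: rank ker ∂_1 − rank ∂_2 = (27 − 8) − 17 = 2, and the invariant factors of ∂_2 are all 1, so H_1 = Z^2.
  H_2: rank ker ∂_2 − rank ∂_3 = (18 − 17) − 0 = 1, and there is no ∂_3, so H_2 = Z.

(K is a triangulation of the torus T^2.)

H_0 ≅ Z,  H_1 ≅ Z^2,  H_2 ≅ Z.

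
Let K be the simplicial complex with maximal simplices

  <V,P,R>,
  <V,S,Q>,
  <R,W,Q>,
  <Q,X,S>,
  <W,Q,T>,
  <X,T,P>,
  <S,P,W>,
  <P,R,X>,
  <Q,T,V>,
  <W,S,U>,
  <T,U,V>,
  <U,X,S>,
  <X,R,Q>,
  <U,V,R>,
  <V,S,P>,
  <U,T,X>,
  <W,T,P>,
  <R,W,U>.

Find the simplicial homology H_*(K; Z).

Fix the vertex order P < Q < R < S < T < U < V < W < X and write every simplex with vertices in increasing order. Then dim K = 2 and the simplices of K are:

  0-simplices (9): P, Q, R, S, T, U, V, W, X
  1-simplices (27): PR, PS, PT, PV, PW, PX, QR, QS, QT, QV, QW, QX, RU, RV, RW, RX, SU, SV, SW, SX, TU, TV, TW, TX, UV, UW, UX
  2-simplices (18): PRV, PRX, PSV, PSW, PTW, PTX, QRW, QRX, QSV, QSX, QTV, QTW, RUV, RUW, SUW, SUX, TUV, TUX

so the chain groups are C_0 ≅ Z^9, C_1 ≅ Z^27, C_2 ≅ Z^18.

Boundary ∂_1: C_1 → C_0 sends each edge [p,q] (with p < q) to q − p. For instance
  ∂SX = X − S.
As a 9×27 matrix over Z this has rank 8, with invariant factors (1,1,1,1,1,1,1,1).

Boundary ∂_2: C_2 → C_1 sends each 2-simplex [p,q,r] to [q,r] − [p,r] + [p,q]. For instance
  ∂QRW = RW − QW + QR,
  ∂QSV = SV − QV + QS.
The 27×18 boundary matrix has rank 17 and Smith normal form diag(1,1,1,1,1,1,1,1,1,1,1,1,1,1,1,1,1).

From H_k ≅ ker(∂_k) / im(∂_{k+1}) we obtain:

  H_0: rank C_0 − rank ∂_1 = 9 − 8 = 1, and the invariant factors of ∂_1 are all 1, so H_0 = Z.
  H_1: rank ker ∂_1 − rank ∂_2 = (27 − 8) − 17 = 2, and the invariant factors of ∂_2 are all 1, so H_1 = Z^2.
  H_2: rank ker ∂_2 − rank ∂_3 = (18 − 17) − 0 = 1, and there is no ∂_3, so H_2 = Z.

As a check, the Euler characteristic is 9 − 27 + 18 = 0, which agrees with 1 − 2 + 1 = 0.

H_0 = Z,  H_1 = Z^2,  H_2 = Z.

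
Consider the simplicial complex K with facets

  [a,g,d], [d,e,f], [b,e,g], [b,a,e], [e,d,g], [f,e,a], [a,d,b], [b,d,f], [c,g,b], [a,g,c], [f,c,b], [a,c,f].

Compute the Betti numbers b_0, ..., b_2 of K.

b_0 = 1, b_1 = 0, b_2 = 0.

Fix the vertex order a < b < c < d < e < f < g and write every simplex with vertices in increasing order. Then dim K = 2 and the simplices of K are:

  0-simplices (7): a, b, c, d, e, f, g
  1-simplices (18): ab, ac, ad, ae, af, ag, bc, bd, be, bf, bg, cf, cg, de, df, dg, ef, eg
  2-simplices (12): abd, abe, acf, acg, adg, aef, bcf, bcg, bdf, beg, def, deg

Hence C_0 ≅ Z^7, C_1 ≅ Z^18, C_2 ≅ Z^12.

∂_1: C_1 → C_0 is given by ∂[p,q] = [q] − [p]. For instance
  ∂bc = c − b.
The 7×18 boundary matrix has rank 6 and Smith normal form diag(1,1,1,1,1,1).

∂_2: C_2 → C_1 acts by ∂[p,q,r] = [q,r] − [p,r] + [p,q]. For instance
  ∂abd = bd − ad + ab,
  ∂acf = cf − af + ac.
The resulting 18×12 matrix has rank 12, and its Smith normal form has invariant factors (1,1,1,1,1,1,1,1,1,1,1,2).

Computing H_k = (kernel of ∂_k) / (image of ∂_{k+1}):

  H_0: rank C_0 − rank ∂_1 = 7 − 6 = 1, and the invariant factors of ∂_1 are all 1, so H_0 = Z.
  H_1: rank ker ∂_1 − rank ∂_2 = (18 − 6) − 12 = 0, and ∂_2 has invariant factor 2 > 1, so H_1 = Z/2.
  H_2: rank ker ∂_2 − rank ∂_3 = (12 − 12) − 0 = 0, and there is no ∂_3, so H_2 = 0.

Hence the Betti numbers are b_0 = 1, b_1 = 0, b_2 = 0.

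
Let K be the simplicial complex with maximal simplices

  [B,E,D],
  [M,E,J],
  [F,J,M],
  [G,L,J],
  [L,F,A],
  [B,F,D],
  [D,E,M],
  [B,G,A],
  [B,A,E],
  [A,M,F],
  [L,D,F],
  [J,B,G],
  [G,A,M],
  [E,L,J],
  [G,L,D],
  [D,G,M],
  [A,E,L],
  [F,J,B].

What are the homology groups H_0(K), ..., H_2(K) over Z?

We work with the vertex ordering A < B < D < E < F < G < J < L < M. The simplices of K, each written with vertices in increasing order, are:

  0-simplices (9): A, B, D, E, F, G, J, L, M
  1-simplices (27): AB, AE, AF, AG, AL, AM, BD, BE, BF, BG, BJ, DE, DF, DG, DL, DM, EJ, EL, EM, FJ, FL, FM, GJ, GL, GM, JL, JM
  2-simplices (18): ABE, ABG, AEL, AFL, AFM, AGM, BDE, BDF, BFJ, BGJ, DEM, DFL, DGL, DGM, EJL, EJM, FJM, GJL

Hence C_0 ≅ Z^9, C_1 ≅ Z^27, C_2 ≅ Z^18.

Boundary ∂_1: C_1 → C_0 sends each edge [p,q] (with p < q) to q − p. For instance
  ∂AL = L − A.
The 9×27 boundary matrix has rank 8 and Smith normal form diag(1,1,1,1,1,1,1,1).

Boundary ∂_2: C_2 → C_1 sends each 2-simplex [p,q,r] to [q,r] − [p,r] + [p,q]. For instance
  ∂EJM = JM − EM + EJ,
  ∂ABE = BE − AE + AB.
The 27×18 boundary matrix has rank 17 and Smith normal form diag(1,1,1,1,1,1,1,1,1,1,1,1,1,1,1,1,1).

Reading off H_k = ker ∂_k / im ∂_{k+1}:

  H_0: rank C_0 − rank ∂_1 = 9 − 8 = 1, and the invariant factors of ∂_1 are all 1, so H_0 = Z.
  H_1: rank ker ∂_1 − rank ∂_2 = (27 − 8) − 17 = 2, and the invariant factors of ∂_2 are all 1, so H_1 = Z^2.
  H_2: rank ker ∂_2 − rank ∂_3 = (18 − 17) − 0 = 1, and there is no ∂_3, so H_2 = Z.

(K is a triangulation of the torus T^2.)

H_0 = Z,  H_1 = Z^2,  H_2 = Z.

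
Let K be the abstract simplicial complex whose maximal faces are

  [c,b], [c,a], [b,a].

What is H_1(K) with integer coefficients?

H_1 = Z.

Take the total order a < b < c on the vertex set. Then K (dimension 1) consists of the simplices:

  0-simplices (3): a, b, c
  1-simplices (3): ab, ac, bc

giving chain groups C_0 ≅ Z^3, C_1 ≅ Z^3.

The boundary map ∂_1: C_1 → C_0 is given by ∂[p,q] = [q] − [p]. For instance
  ∂bc = c − b.
The 3×3 boundary matrix has rank 2 and Smith normal form diag(1,1).

From H_k ≅ ker(∂_k) / im(∂_{k+1}) we obtain:

  H_1: rank ker ∂_1 − rank ∂_2 = (3 − 2) − 0 = 1, and there is no ∂_2, so H_1 = Z.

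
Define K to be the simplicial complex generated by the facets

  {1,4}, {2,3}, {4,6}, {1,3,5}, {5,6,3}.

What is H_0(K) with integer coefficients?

H_0 ≅ Z.

Take the total order 1 < 2 < 3 < 4 < 5 < 6 on the vertex set. Then K (dimension 2) consists of the simplices:

  0-simplices (6): [1], [2], [3], [4], [5], [6]
  1-simplices (8): [1,3], [1,4], [1,5], [2,3], [3,5], [3,6], [4,6], [5,6]
  2-simplices (2): [1,3,5], [3,5,6]

giving chain groups C_0 ≅ Z^6, C_1 ≅ Z^8, C_2 ≅ Z^2.

The boundary map ∂_1: C_1 → C_0 is given by ∂[p,q] = [q] − [p]. For instance
  ∂[3,5] = [5] − [3].
This gives a 6×8 integer matrix of rank 5; reducing to Smith normal form yields diagonal entries (1,1,1,1,1).

The boundary map ∂_2: C_2 → C_1 sends each 2-simplex [p,q,r] to [q,r] − [p,r] + [p,q]. For instance
  ∂[3,5,6] = [5,6] − [3,6] + [3,5],
  ∂[1,3,5] = [3,5] − [1,5] + [1,3].
The 8×2 boundary matrix has rank 2 and Smith normal form diag(1,1).

From H_k ≅ ker(∂_k) / im(∂_{k+1}) we obtain:

  H_0: rank C_0 − rank ∂_1 = 6 − 5 = 1, and the invariant factors of ∂_1 are all 1, so H_0 ≅ Z.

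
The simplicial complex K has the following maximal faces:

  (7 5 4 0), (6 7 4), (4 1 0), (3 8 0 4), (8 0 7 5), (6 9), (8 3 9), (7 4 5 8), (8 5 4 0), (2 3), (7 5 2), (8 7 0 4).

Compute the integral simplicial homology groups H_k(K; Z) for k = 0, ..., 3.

H_0 = Z,  H_1 = Z^2,  H_2 = 0,  H_3 = Z.

Fix the vertex order 0 < 1 < 2 < 3 < 4 < 5 < 6 < 7 < 8 < 9 and write every simplex with vertices in increasing order. Then dim K = 3 and the simplices of K are:

  0-simplices (10): [0], [1], [2], [3], [4], [5], [6], [7], [8], [9]
  1-simplices (23): [0,1], [0,3], [0,4], [0,5], [0,7], [0,8], [1,4], [2,3], [2,5], [2,7], [3,4], [3,8], [3,9], [4,5], [4,6], [4,7], [4,8], [5,7], [5,8], [6,7], [6,9], [7,8], [8,9]
  2-simplices (17): [0,1,4], [0,3,4], [0,3,8], [0,4,5], [0,4,7], [0,4,8], [0,5,7], [0,5,8], [0,7,8], [2,5,7], [3,4,8], [3,8,9], [4,5,7], [4,5,8], [4,6,7], [4,7,8], [5,7,8]
  3-simplices (6): [0,3,4,8], [0,4,5,7], [0,4,5,8], [0,4,7,8], [0,5,7,8], [4,5,7,8]

Hence C_0 ≅ Z^10, C_1 ≅ Z^23, C_2 ≅ Z^17, C_3 ≅ Z^6.

Boundary ∂_1: C_1 → C_0 is given by ∂[p,q] = [q] − [p]. For instance
  ∂[0,4] = [4] − [0].
The resulting 10×23 matrix has rank 9, and its Smith normal form has invariant factors (1,1,1,1,1,1,1,1,1).

Boundary ∂_2: C_2 → C_1 maps a triangle to the signed sum of its edges. For instance
  ∂[3,4,8] = [4,8] − [3,8] + [3,4],
  ∂[0,1,4] = [1,4] − [0,4] + [0,1].
This gives a 23×17 integer matrix of rank 12; reducing to Smith normal form yields diagonal entries (1,1,1,1,1,1,1,1,1,1,1,1).

∂_3: C_3 → C_2 sends each 3-simplex σ to the alternating sum Σ_i (−1)^i (σ with its i-th vertex removed). For instance
  ∂[4,5,7,8] = [5,7,8] − [4,7,8] + [4,5,8] − [4,5,7],
  ∂[0,4,7,8] = [4,7,8] − [0,7,8] + [0,4,8] − [0,4,7].
The 17×6 boundary matrix has rank 5 and Smith normal form diag(1,1,1,1,1).

Now H_k = ker ∂_k / im ∂_{k+1}, so:

  H_0: rank C_0 − rank ∂_1 = 10 − 9 = 1, and the invariant factors of ∂_1 are all 1, so H_0 = Z.
  H_1: rank ker ∂_1 − rank ∂_2 = (23 − 9) − 12 = 2, and the invariant factors of ∂_2 are all 1, so H_1 = Z^2.
  H_2: rank ker ∂_2 − rank ∂_3 = (17 − 12) − 5 = 0, and the invariant factors of ∂_3 are all 1, so H_2 = 0.
  H_3: rank ker ∂_3 − rank ∂_4 = (6 − 5) − 0 = 1, and there is no ∂_4, so H_3 = Z.

As a check, the Euler characteristic is 10 − 23 + 17 − 6 = -2, which agrees with 1 − 2 + 0 − 1 = -2.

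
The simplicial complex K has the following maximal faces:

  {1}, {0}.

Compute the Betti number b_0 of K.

b_0 = 2.

We work with the vertex ordering 0 < 1. The simplices of K, each written with vertices in increasing order, are:

  0-simplices (2): [0], [1]

Hence C_0 ≅ Z^2.

Computing H_k = (kernel of ∂_k) / (image of ∂_{k+1}):

  H_0: rank C_0 − rank ∂_1 = 2 − 0 = 2, and there is no ∂_1, so H_0 ≅ Z^2.

Hence the Betti numbers are b_0 = 2.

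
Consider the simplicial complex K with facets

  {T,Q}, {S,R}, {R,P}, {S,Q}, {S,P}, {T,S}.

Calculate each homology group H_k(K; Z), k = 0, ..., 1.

H_0 = Z,  H_1 = Z^2.

Fix the vertex order P < Q < R < S < T and write every simplex with vertices in increasing order. Then dim K = 1 and the simplices of K are:

  0-simplices (5): P, Q, R, S, T
  1-simplices (6): PR, PS, QS, QT, RS, ST

Hence C_0 ≅ Z^5, C_1 ≅ Z^6.

∂_1: C_1 → C_0 sends each edge [p,q] (with p < q) to q − p. For instance
  ∂ST = T − S.
This gives a 5×6 integer matrix of rank 4; reducing to Smith normal form yields diagonal entries (1,1,1,1).

Now H_k = ker ∂_k / im ∂_{k+1}, so:

  H_0: rank C_0 − rank ∂_1 = 5 − 4 = 1, and the invariant factors of ∂_1 are all 1, so H_0 = Z.
  H_1: rank ker ∂_1 − rank ∂_2 = (6 − 4) − 0 = 2, and there is no ∂_2, so H_1 = Z^2.

(K is a triangulation of a wedge of 2 circles.)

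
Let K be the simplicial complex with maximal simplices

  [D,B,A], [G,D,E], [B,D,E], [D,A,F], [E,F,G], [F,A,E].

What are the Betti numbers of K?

b_0 = 1, b_1 = 1, b_2 = 0.

K has 6 vertices, 12 edges, 6 triangles.
rank ∂_0 = 0, rank ∂_1 = 5 ⇒ b_0 = 6 − 0 − 5 = 1; all invariant factors of ∂_1 are 1 so no torsion. So H_0 = Z.
rank ∂_1 = 5, rank ∂_2 = 6 ⇒ b_1 = 12 − 5 − 6 = 1; all invariant factors of ∂_2 are 1 so no torsion. So H_1 = Z.
rank ∂_2 = 6, rank ∂_3 = 0 ⇒ b_2 = 6 − 6 − 0 = 0. So H_2 = 0.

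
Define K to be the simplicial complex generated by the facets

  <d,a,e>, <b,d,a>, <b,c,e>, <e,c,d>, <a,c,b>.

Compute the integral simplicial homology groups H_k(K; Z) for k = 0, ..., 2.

Take the total order a < b < c < d < e on the vertex set. Then K (dimension 2) consists of the simplices:

  0-simplices (5): a, b, c, d, e
  1-simplices (10): ab, ac, ad, ae, bc, bd, be, cd, ce, de
  2-simplices (5): abc, abd, ade, bce, cde

so the chain groups are C_0 ≅ Z^5, C_1 ≅ Z^10, C_2 ≅ Z^5.

Boundary ∂_1: C_1 → C_0 sends each edge [p,q] (with p < q) to q − p. For instance
  ∂ae = e − a.
The 5×10 boundary matrix has rank 4 and Smith normal form diag(1,1,1,1).

The boundary map ∂_2: C_2 → C_1 acts by ∂[p,q,r] = [q,r] − [p,r] + [p,q]. For instance
  ∂bce = ce − be + bc,
  ∂ade = de − ae + ad.
The resulting 10×5 matrix has rank 5, and its Smith normal form has invariant factors (1,1,1,1,1).

Now H_k = ker ∂_k / im ∂_{k+1}, so:

  H_0: rank C_0 − rank ∂_1 = 5 − 4 = 1, and the invariant factors of ∂_1 are all 1, so H_0 ≅ Z.
  H_1: rank ker ∂_1 − rank ∂_2 = (10 − 4) − 5 = 1, and the invariant factors of ∂_2 are all 1, so H_1 ≅ Z.
  H_2: rank ker ∂_2 − rank ∂_3 = (5 − 5) − 0 = 0, and there is no ∂_3, so H_2 ≅ 0.

H_0 ≅ Z,  H_1 ≅ Z,  H_2 = 0.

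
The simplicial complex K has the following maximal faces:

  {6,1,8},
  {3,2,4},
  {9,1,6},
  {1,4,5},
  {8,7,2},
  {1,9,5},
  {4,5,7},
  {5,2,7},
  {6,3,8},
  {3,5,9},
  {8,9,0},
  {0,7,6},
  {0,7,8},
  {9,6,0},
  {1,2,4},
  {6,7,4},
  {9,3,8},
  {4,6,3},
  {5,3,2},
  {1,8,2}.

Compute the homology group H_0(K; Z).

H_0 = Z.

Take the total order 0 < 1 < 2 < 3 < 4 < 5 < 6 < 7 < 8 < 9 on the vertex set. Then K (dimension 2) consists of the simplices:

  0-simplices (10): [0], [1], [2], [3], [4], [5], [6], [7], [8], [9]
  1-simplices (30): (30 of them)
  2-simplices (20): (20 of them)

so the chain groups are C_0 ≅ Z^10, C_1 ≅ Z^30, C_2 ≅ Z^20.

The boundary map ∂_1: C_1 → C_0 maps an edge to its endpoints' difference, ∂[p,q] = q − p.
The 10×30 boundary matrix has rank 9 and Smith normal form diag(1,1,1,1,1,1,1,1,1).

Boundary ∂_2: C_2 → C_1 maps a triangle to the signed sum of its edges. For instance
  ∂[0,6,9] = [6,9] − [0,9] + [0,6],
  ∂[1,6,8] = [6,8] − [1,8] + [1,6].
The 30×20 boundary matrix has rank 20 and Smith normal form diag(1,1,1,1,1,1,1,1,1,1,1,1,1,1,1,1,1,1,1,2).

Now H_k = ker ∂_k / im ∂_{k+1}, so:

  H_0: rank C_0 − rank ∂_1 = 10 − 9 = 1, and the invariant factors of ∂_1 are all 1, so H_0 ≅ Z.

(K is a triangulation of the Klein bottle.)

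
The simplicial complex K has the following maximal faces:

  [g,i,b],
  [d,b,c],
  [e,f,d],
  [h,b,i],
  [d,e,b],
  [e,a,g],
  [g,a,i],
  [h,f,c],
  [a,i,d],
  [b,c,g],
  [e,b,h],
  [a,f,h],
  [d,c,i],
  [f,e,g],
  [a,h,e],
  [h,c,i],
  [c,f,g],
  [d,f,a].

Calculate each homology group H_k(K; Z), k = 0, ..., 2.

Order the vertices as a < b < c < d < e < f < g < h < i. Listing each simplex with vertices in this order, K has dimension 2 with simplices:

  0-simplices (9): a, b, c, d, e, f, g, h, i
  1-simplices (27): ad, ae, af, ag, ah, ai, bc, bd, be, bg, bh, bi, cd, cf, cg, ch, ci, de, df, di, ef, eg, eh, fg, fh, gi, hi
  2-simplices (18): adf, adi, aeg, aeh, afh, agi, bcd, bcg, bde, beh, bgi, bhi, cdi, cfg, cfh, chi, def, efg

so the chain groups are C_0 ≅ Z^9, C_1 ≅ Z^27, C_2 ≅ Z^18.

The boundary map ∂_1: C_1 → C_0 is given by ∂[p,q] = [q] − [p]. For instance
  ∂fg = g − f.
The 9×27 boundary matrix has rank 8 and Smith normal form diag(1,1,1,1,1,1,1,1).

The boundary map ∂_2: C_2 → C_1 maps a triangle to the signed sum of its edges. For instance
  ∂beh = eh − bh + be,
  ∂cfg = fg − cg + cf.
The resulting 27×18 matrix has rank 18, and its Smith normal form has invariant factors (1,1,1,1,1,1,1,1,1,1,1,1,1,1,1,1,1,2).

Reading off H_k = ker ∂_k / im ∂_{k+1}:

  H_0: rank C_0 − rank ∂_1 = 9 − 8 = 1, and the invariant factors of ∂_1 are all 1, so H_0 ≅ Z.
  H_1: rank ker ∂_1 − rank ∂_2 = (27 − 8) − 18 = 1, and ∂_2 has invariant factor 2 > 1, so H_1 ≅ Z ⊕ Z/2.
  H_2: rank ker ∂_2 − rank ∂_3 = (18 − 18) − 0 = 0, and there is no ∂_3, so H_2 ≅ 0.

H_0 = Z,  H_1 = Z ⊕ Z/2,  H_2 = 0.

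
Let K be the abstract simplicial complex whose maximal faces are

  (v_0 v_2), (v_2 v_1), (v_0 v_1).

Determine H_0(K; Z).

Fix the vertex order v_0 < v_1 < v_2 and write every simplex with vertices in increasing order. Then dim K = 1 and the simplices of K are:

  0-simplices (3): [v_0], [v_1], [v_2]
  1-simplices (3): [v_0,v_1], [v_0,v_2], [v_1,v_2]

giving chain groups C_0 ≅ Z^3, C_1 ≅ Z^3.

Boundary ∂_1: C_1 → C_0 is given by ∂[p,q] = [q] − [p]. For instance
  ∂[v_0,v_1] = [v_1] − [v_0].
As a 3×3 matrix over Z this has rank 2, with invariant factors (1,1).

From H_k ≅ ker(∂_k) / im(∂_{k+1}) we obtain:

  H_0: rank C_0 − rank ∂_1 = 3 − 2 = 1, and the invariant factors of ∂_1 are all 1, so H_0 = Z.

(K is a triangulation of the circle S^1.)

H_0 = Z.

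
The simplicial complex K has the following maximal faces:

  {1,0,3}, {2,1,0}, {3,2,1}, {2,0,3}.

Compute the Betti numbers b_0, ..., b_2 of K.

Fix the vertex order 0 < 1 < 2 < 3 and write every simplex with vertices in increasing order. Then dim K = 2 and the simplices of K are:

  0-simplices (4): [0], [1], [2], [3]
  1-simplices (6): [0,1], [0,2], [0,3], [1,2], [1,3], [2,3]
  2-simplices (4): [0,1,2], [0,1,3], [0,2,3], [1,2,3]

Hence C_0 ≅ Z^4, C_1 ≅ Z^6, C_2 ≅ Z^4.

The boundary map ∂_1: C_1 → C_0 maps an edge to its endpoints' difference, ∂[p,q] = q − p.
As a 4×6 matrix over Z this has rank 3, with invariant factors (1,1,1).

Boundary ∂_2: C_2 → C_1 maps a triangle to the signed sum of its edges. For instance
  ∂[0,1,3] = [1,3] − [0,3] + [0,1],
  ∂[0,2,3] = [2,3] − [0,3] + [0,2].
The 6×4 boundary matrix has rank 3 and Smith normal form diag(1,1,1).

Computing H_k = (kernel of ∂_k) / (image of ∂_{k+1}):

  H_0: rank C_0 − rank ∂_1 = 4 − 3 = 1, and the invariant factors of ∂_1 are all 1, so H_0 = Z.
  H_1: rank ker ∂_1 − rank ∂_2 = (6 − 3) − 3 = 0, and the invariant factors of ∂_2 are all 1, so H_1 = 0.
  H_2: rank ker ∂_2 − rank ∂_3 = (4 − 3) − 0 = 1, and there is no ∂_3, so H_2 = Z.

As a check, the Euler characteristic is 4 − 6 + 4 = 2, which agrees with 1 − 0 + 1 = 2.

Hence the Betti numbers are b_0 = 1, b_1 = 0, b_2 = 1.

b_0 = 1, b_1 = 0, b_2 = 1.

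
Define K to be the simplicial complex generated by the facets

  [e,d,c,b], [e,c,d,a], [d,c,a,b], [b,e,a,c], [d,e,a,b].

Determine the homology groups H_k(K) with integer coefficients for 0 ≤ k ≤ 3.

H_0 ≅ Z,  H_1 = 0,  H_2 = 0,  H_3 ≅ Z.

We work with the vertex ordering a < b < c < d < e. The simplices of K, each written with vertices in increasing order, are:

  0-simplices (5): a, b, c, d, e
  1-simplices (10): ab, ac, ad, ae, bc, bd, be, cd, ce, de
  2-simplices (10): abc, abd, abe, acd, ace, ade, bcd, bce, bde, cde
  3-simplices (5): abcd, abce, abde, acde, bcde

Hence C_0 ≅ Z^5, C_1 ≅ Z^10, C_2 ≅ Z^10, C_3 ≅ Z^5.

∂_1: C_1 → C_0 sends each edge [p,q] (with p < q) to q − p.
This gives a 5×10 integer matrix of rank 4; reducing to Smith normal form yields diagonal entries (1,1,1,1).

Boundary ∂_2: C_2 → C_1 acts by ∂[p,q,r] = [q,r] − [p,r] + [p,q]. For instance
  ∂cde = de − ce + cd,
  ∂abe = be − ae + ab.
The 10×10 boundary matrix has rank 6 and Smith normal form diag(1,1,1,1,1,1).

Boundary ∂_3: C_3 → C_2 sends each 3-simplex σ to the alternating sum Σ_i (−1)^i (σ with its i-th vertex removed). For instance
  ∂abde = bde − ade + abe − abd,
  ∂abcd = bcd − acd + abd − abc.
The 10×5 boundary matrix has rank 4 and Smith normal form diag(1,1,1,1).

Computing H_k = (kernel of ∂_k) / (image of ∂_{k+1}):

  H_0: rank C_0 − rank ∂_1 = 5 − 4 = 1, and the invariant factors of ∂_1 are all 1, so H_0 ≅ Z.
  H_1: rank ker ∂_1 − rank ∂_2 = (10 − 4) − 6 = 0, and the invariant factors of ∂_2 are all 1, so H_1 ≅ 0.
  H_2: rank ker ∂_2 − rank ∂_3 = (10 − 6) − 4 = 0, and the invariant factors of ∂_3 are all 1, so H_2 ≅ 0.
  H_3: rank ker ∂_3 − rank ∂_4 = (5 − 4) − 0 = 1, and there is no ∂_4, so H_3 ≅ Z.

As a check, the Euler characteristic is 5 − 10 + 10 − 5 = 0, which agrees with 1 − 0 + 0 − 1 = 0.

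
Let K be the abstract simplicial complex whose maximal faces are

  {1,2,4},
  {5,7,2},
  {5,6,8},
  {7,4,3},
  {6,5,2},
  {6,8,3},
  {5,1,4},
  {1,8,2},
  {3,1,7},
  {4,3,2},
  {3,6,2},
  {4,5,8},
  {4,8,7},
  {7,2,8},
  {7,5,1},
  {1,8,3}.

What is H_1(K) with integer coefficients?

K has 8 vertices, 24 edges, 16 triangles.
rank ∂_1 = 7, rank ∂_2 = 15 ⇒ b_1 = 24 − 7 − 15 = 2; all invariant factors of ∂_2 are 1 so no torsion. So H_1 = Z^2.

H_1 = Z^2.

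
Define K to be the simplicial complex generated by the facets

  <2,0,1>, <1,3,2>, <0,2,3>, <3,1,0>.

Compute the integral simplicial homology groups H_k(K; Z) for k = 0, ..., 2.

We work with the vertex ordering 0 < 1 < 2 < 3. The simplices of K, each written with vertices in increasing order, are:

  0-simplices (4): [0], [1], [2], [3]
  1-simplices (6): [0,1], [0,2], [0,3], [1,2], [1,3], [2,3]
  2-simplices (4): [0,1,2], [0,1,3], [0,2,3], [1,2,3]

giving chain groups C_0 ≅ Z^4, C_1 ≅ Z^6, C_2 ≅ Z^4.

Boundary ∂_1: C_1 → C_0 sends each edge [p,q] (with p < q) to q − p.
As a 4×6 matrix over Z this has rank 3, with invariant factors (1,1,1).

The boundary map ∂_2: C_2 → C_1 acts by ∂[p,q,r] = [q,r] − [p,r] + [p,q]. For instance
  ∂[0,1,2] = [1,2] − [0,2] + [0,1],
  ∂[0,1,3] = [1,3] − [0,3] + [0,1].
This gives a 6×4 integer matrix of rank 3; reducing to Smith normal form yields diagonal entries (1,1,1).

From H_k ≅ ker(∂_k) / im(∂_{k+1}) we obtain:

  H_0: rank C_0 − rank ∂_1 = 4 − 3 = 1, and the invariant factors of ∂_1 are all 1, so H_0 ≅ Z.
  H_1: rank ker ∂_1 − rank ∂_2 = (6 − 3) − 3 = 0, and the invariant factors of ∂_2 are all 1, so H_1 ≅ 0.
  H_2: rank ker ∂_2 − rank ∂_3 = (4 − 3) − 0 = 1, and there is no ∂_3, so H_2 ≅ Z.

As a check, the Euler characteristic is 4 − 6 + 4 = 2, which agrees with 1 − 0 + 1 = 2.

H_0 ≅ Z,  H_1 = 0,  H_2 ≅ Z.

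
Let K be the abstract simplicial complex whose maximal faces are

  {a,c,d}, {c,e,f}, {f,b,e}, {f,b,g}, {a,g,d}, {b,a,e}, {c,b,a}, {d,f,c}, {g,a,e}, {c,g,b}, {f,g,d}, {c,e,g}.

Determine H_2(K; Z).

We work with the vertex ordering a < b < c < d < e < f < g. The simplices of K, each written with vertices in increasing order, are:

  0-simplices (7): a, b, c, d, e, f, g
  1-simplices (18): ab, ac, ad, ae, ag, bc, be, bf, bg, cd, ce, cf, cg, df, dg, ef, eg, fg
  2-simplices (12): abc, abe, acd, adg, aeg, bcg, bef, bfg, cdf, cef, ceg, dfg

Hence C_0 ≅ Z^7, C_1 ≅ Z^18, C_2 ≅ Z^12.

∂_1: C_1 → C_0 maps an edge to its endpoints' difference, ∂[p,q] = q − p. For instance
  ∂bf = f − b.
As a 7×18 matrix over Z this has rank 6, with invariant factors (1,1,1,1,1,1).

∂_2: C_2 → C_1 maps a triangle to the signed sum of its edges. For instance
  ∂bfg = fg − bg + bf,
  ∂acd = cd − ad + ac.
The resulting 18×12 matrix has rank 12, and its Smith normal form has invariant factors (1,1,1,1,1,1,1,1,1,1,1,2).

Now H_k = ker ∂_k / im ∂_{k+1}, so:

  H_2: rank ker ∂_2 − rank ∂_3 = (12 − 12) − 0 = 0, and there is no ∂_3, so H_2 = 0.

H_2 ≅ 0.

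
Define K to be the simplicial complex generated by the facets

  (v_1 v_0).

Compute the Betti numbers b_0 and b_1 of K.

Take the total order v_0 < v_1 on the vertex set. Then K (dimension 1) consists of the simplices:

  0-simplices (2): [v_0], [v_1]
  1-simplices (1): [v_0,v_1]

giving chain groups C_0 ≅ Z^2, C_1 ≅ Z^1.

The boundary map ∂_1: C_1 → C_0 sends each edge [p,q] (with p < q) to q − p.
The 2×1 boundary matrix has rank 1 and Smith normal form diag(1).

Computing H_k = (kernel of ∂_k) / (image of ∂_{k+1}):

  H_0: rank C_0 − rank ∂_1 = 2 − 1 = 1, and the invariant factors of ∂_1 are all 1, so H_0 ≅ Z.
  H_1: rank ker ∂_1 − rank ∂_2 = (1 − 1) − 0 = 0, and there is no ∂_2, so H_1 ≅ 0.

Hence the Betti numbers are b_0 = 1, b_1 = 0.

b_0 = 1, b_1 = 0.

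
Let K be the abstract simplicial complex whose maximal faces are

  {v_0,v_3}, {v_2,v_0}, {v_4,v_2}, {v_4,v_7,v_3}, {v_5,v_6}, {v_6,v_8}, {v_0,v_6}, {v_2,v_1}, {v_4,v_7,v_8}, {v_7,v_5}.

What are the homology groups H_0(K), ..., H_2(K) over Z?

Order the vertices as v_0 < v_1 < v_2 < v_3 < v_4 < v_5 < v_6 < v_7 < v_8. Listing each simplex with vertices in this order, K has dimension 2 with simplices:

  0-simplices (9): [v_0], [v_1], [v_2], [v_3], [v_4], [v_5], [v_6], [v_7], [v_8]
  1-simplices (13): [v_0,v_2], [v_0,v_3], [v_0,v_6], [v_1,v_2], [v_2,v_4], [v_3,v_4], [v_3,v_7], [v_4,v_7], [v_4,v_8], [v_5,v_6], [v_5,v_7], [v_6,v_8], [v_7,v_8]
  2-simplices (2): [v_3,v_4,v_7], [v_4,v_7,v_8]

so the chain groups are C_0 ≅ Z^9, C_1 ≅ Z^13, C_2 ≅ Z^2.

∂_1: C_1 → C_0 sends each edge [p,q] (with p < q) to q − p. For instance
  ∂[v_2,v_4] = [v_4] − [v_2].
This gives a 9×13 integer matrix of rank 8; reducing to Smith normal form yields diagonal entries (1,1,1,1,1,1,1,1).

Boundary ∂_2: C_2 → C_1 maps a triangle to the signed sum of its edges. For instance
  ∂[v_3,v_4,v_7] = [v_4,v_7] − [v_3,v_7] + [v_3,v_4],
  ∂[v_4,v_7,v_8] = [v_7,v_8] − [v_4,v_8] + [v_4,v_7].
As a 13×2 matrix over Z this has rank 2, with invariant factors (1,1).

Now H_k = ker ∂_k / im ∂_{k+1}, so:

  H_0: rank C_0 − rank ∂_1 = 9 − 8 = 1, and the invariant factors of ∂_1 are all 1, so H_0 ≅ Z.
  H_1: rank ker ∂_1 − rank ∂_2 = (13 − 8) − 2 = 3, and the invariant factors of ∂_2 are all 1, so H_1 ≅ Z^3.
  H_2: rank ker ∂_2 − rank ∂_3 = (2 − 2) − 0 = 0, and there is no ∂_3, so H_2 ≅ 0.

H_0 = Z,  H_1 = Z^3,  H_2 = 0.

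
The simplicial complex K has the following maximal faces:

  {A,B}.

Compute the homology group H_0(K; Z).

Fix the vertex order A < B and write every simplex with vertices in increasing order. Then dim K = 1 and the simplices of K are:

  0-simplices (2): A, B
  1-simplices (1): AB

so the chain groups are C_0 ≅ Z^2, C_1 ≅ Z^1.

∂_1: C_1 → C_0 sends each edge [p,q] (with p < q) to q − p. For instance
  ∂AB = B − A.
This gives a 2×1 integer matrix of rank 1; reducing to Smith normal form yields diagonal entries (1).

From H_k ≅ ker(∂_k) / im(∂_{k+1}) we obtain:

  H_0: rank C_0 − rank ∂_1 = 2 − 1 = 1, and the invariant factors of ∂_1 are all 1, so H_0 ≅ Z.

H_0 = Z.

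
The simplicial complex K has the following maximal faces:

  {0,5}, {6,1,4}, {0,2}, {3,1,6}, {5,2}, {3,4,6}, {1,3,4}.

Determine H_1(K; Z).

Order the vertices as 0 < 1 < 2 < 3 < 4 < 5 < 6. Listing each simplex with vertices in this order, K has dimension 2 with simplices:

  0-simplices (7): [0], [1], [2], [3], [4], [5], [6]
  1-simplices (9): [0,2], [0,5], [1,3], [1,4], [1,6], [2,5], [3,4], [3,6], [4,6]
  2-simplices (4): [1,3,4], [1,3,6], [1,4,6], [3,4,6]

giving chain groups C_0 ≅ Z^7, C_1 ≅ Z^9, C_2 ≅ Z^4.

Boundary ∂_1: C_1 → C_0 sends each edge [p,q] (with p < q) to q − p. For instance
  ∂[1,3] = [3] − [1].
This gives a 7×9 integer matrix of rank 5; reducing to Smith normal form yields diagonal entries (1,1,1,1,1).

∂_2: C_2 → C_1 acts by ∂[p,q,r] = [q,r] − [p,r] + [p,q]. For instance
  ∂[1,3,6] = [3,6] − [1,6] + [1,3],
  ∂[1,4,6] = [4,6] − [1,6] + [1,4].
As a 9×4 matrix over Z this has rank 3, with invariant factors (1,1,1).

Now H_k = ker ∂_k / im ∂_{k+1}, so:

  H_1: rank ker ∂_1 − rank ∂_2 = (9 − 5) − 3 = 1, and the invariant factors of ∂_2 are all 1, so H_1 = Z.

(K is a triangulation of the disjoint union of the circle S^1 and the 2-sphere S^2.)

H_1 = Z.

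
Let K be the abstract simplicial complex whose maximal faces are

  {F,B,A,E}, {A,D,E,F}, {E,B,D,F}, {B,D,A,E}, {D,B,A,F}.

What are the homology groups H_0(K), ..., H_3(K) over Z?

H_0 ≅ Z,  H_1 = 0,  H_2 = 0,  H_3 ≅ Z.

Order the vertices as A < B < D < E < F. Listing each simplex with vertices in this order, K has dimension 3 with simplices:

  0-simplices (5): A, B, D, E, F
  1-simplices (10): AB, AD, AE, AF, BD, BE, BF, DE, DF, EF
  2-simplices (10): ABD, ABE, ABF, ADE, ADF, AEF, BDE, BDF, BEF, DEF
  3-simplices (5): ABDE, ABDF, ABEF, ADEF, BDEF

so the chain groups are C_0 ≅ Z^5, C_1 ≅ Z^10, C_2 ≅ Z^10, C_3 ≅ Z^5.

The boundary map ∂_1: C_1 → C_0 maps an edge to its endpoints' difference, ∂[p,q] = q − p. For instance
  ∂BE = E − B.
This gives a 5×10 integer matrix of rank 4; reducing to Smith normal form yields diagonal entries (1,1,1,1).

The boundary map ∂_2: C_2 → C_1 sends each 2-simplex [p,q,r] to [q,r] − [p,r] + [p,q]. For instance
  ∂BEF = EF − BF + BE,
  ∂ADE = DE − AE + AD.
This gives a 10×10 integer matrix of rank 6; reducing to Smith normal form yields diagonal entries (1,1,1,1,1,1).

Boundary ∂_3: C_3 → C_2 sends each 3-simplex σ to the alternating sum Σ_i (−1)^i (σ with its i-th vertex removed). For instance
  ∂ABDE = BDE − ADE + ABE − ABD,
  ∂ABEF = BEF − AEF + ABF − ABE.
The 10×5 boundary matrix has rank 4 and Smith normal form diag(1,1,1,1).

Computing H_k = (kernel of ∂_k) / (image of ∂_{k+1}):

  H_0: rank C_0 − rank ∂_1 = 5 − 4 = 1, and the invariant factors of ∂_1 are all 1, so H_0 = Z.
  H_1: rank ker ∂_1 − rank ∂_2 = (10 − 4) − 6 = 0, and the invariant factors of ∂_2 are all 1, so H_1 = 0.
  H_2: rank ker ∂_2 − rank ∂_3 = (10 − 6) − 4 = 0, and the invariant factors of ∂_3 are all 1, so H_2 = 0.
  H_3: rank ker ∂_3 − rank ∂_4 = (5 − 4) − 0 = 1, and there is no ∂_4, so H_3 = Z.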